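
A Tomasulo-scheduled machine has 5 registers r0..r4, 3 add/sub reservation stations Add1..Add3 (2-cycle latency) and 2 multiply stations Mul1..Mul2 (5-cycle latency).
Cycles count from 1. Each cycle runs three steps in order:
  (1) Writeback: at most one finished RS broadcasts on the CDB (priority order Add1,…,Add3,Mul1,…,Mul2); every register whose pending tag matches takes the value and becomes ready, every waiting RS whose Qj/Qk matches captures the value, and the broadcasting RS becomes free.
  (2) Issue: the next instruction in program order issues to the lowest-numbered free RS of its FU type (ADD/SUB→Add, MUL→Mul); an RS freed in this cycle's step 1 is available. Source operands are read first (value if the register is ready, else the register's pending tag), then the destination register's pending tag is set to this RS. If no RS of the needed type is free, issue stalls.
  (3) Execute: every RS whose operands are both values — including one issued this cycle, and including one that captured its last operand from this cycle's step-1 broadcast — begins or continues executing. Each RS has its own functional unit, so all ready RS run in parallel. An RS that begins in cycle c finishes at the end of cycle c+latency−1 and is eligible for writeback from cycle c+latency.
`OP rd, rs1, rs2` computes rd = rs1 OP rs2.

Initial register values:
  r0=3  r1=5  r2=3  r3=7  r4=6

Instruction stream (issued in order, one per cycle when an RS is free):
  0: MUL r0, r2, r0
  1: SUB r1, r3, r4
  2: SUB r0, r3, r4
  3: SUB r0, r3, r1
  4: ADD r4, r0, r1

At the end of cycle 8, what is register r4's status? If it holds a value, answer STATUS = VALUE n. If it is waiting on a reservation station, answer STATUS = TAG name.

STATUS = VALUE 7

cycle 1: issue MUL r0<-Mul1 // r0:Mul1,r1:5,r2:3,r3:7,r4:6
cycle 2: issue SUB r1<-Add1 // r0:Mul1,r1:Add1,r2:3,r3:7,r4:6
cycle 3: issue SUB r0<-Add2 // r0:Add2,r1:Add1,r2:3,r3:7,r4:6
cycle 4: CDB Add1=1; issue SUB r0<-Add1 // r0:Add1,r1:1,r2:3,r3:7,r4:6
cycle 5: CDB Add2=1; issue ADD r4<-Add2 // r0:Add1,r1:1,r2:3,r3:7,r4:Add2
cycle 6: CDB Add1=6 // r0:6,r1:1,r2:3,r3:7,r4:Add2
cycle 7: CDB Mul1=9 // r0:6,r1:1,r2:3,r3:7,r4:Add2
cycle 8: CDB Add2=7 // r0:6,r1:1,r2:3,r3:7,r4:7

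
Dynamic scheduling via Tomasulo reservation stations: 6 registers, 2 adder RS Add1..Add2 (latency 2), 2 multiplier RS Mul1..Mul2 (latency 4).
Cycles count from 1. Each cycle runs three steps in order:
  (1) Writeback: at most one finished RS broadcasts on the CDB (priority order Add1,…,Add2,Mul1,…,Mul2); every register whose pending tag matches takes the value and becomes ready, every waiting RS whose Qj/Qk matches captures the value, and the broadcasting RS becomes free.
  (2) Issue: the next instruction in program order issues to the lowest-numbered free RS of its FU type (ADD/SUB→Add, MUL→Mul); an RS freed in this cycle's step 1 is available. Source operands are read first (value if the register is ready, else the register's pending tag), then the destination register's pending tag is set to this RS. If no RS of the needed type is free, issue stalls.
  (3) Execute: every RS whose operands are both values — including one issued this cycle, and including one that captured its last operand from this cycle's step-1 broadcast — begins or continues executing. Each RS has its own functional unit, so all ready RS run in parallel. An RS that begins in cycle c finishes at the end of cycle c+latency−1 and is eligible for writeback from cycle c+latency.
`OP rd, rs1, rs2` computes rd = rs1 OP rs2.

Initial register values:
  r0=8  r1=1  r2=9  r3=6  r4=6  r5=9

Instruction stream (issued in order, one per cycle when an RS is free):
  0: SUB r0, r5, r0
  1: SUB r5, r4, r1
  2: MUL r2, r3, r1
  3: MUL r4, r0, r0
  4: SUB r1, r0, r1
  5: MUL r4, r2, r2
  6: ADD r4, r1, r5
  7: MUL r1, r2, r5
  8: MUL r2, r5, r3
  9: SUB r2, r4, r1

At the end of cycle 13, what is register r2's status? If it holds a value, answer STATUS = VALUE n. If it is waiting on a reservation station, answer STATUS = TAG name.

STATUS = TAG Add1

  c1: issue SUB r0<-Add1  regs: r0:Add1,r1:1,r2:9,r3:6,r4:6,r5:9
  c2: issue SUB r5<-Add2  regs: r0:Add1,r1:1,r2:9,r3:6,r4:6,r5:Add2
  c3: CDB Add1=1; issue MUL r2<-Mul1  regs: r0:1,r1:1,r2:Mul1,r3:6,r4:6,r5:Add2
  c4: CDB Add2=5; issue MUL r4<-Mul2  regs: r0:1,r1:1,r2:Mul1,r3:6,r4:Mul2,r5:5
  c5: issue SUB r1<-Add1  regs: r0:1,r1:Add1,r2:Mul1,r3:6,r4:Mul2,r5:5
  c6: stall  regs: r0:1,r1:Add1,r2:Mul1,r3:6,r4:Mul2,r5:5
  c7: CDB Add1=0; stall  regs: r0:1,r1:0,r2:Mul1,r3:6,r4:Mul2,r5:5
  c8: CDB Mul1=6; issue MUL r4<-Mul1  regs: r0:1,r1:0,r2:6,r3:6,r4:Mul1,r5:5
  c9: CDB Mul2=1; issue ADD r4<-Add1  regs: r0:1,r1:0,r2:6,r3:6,r4:Add1,r5:5
  c10: issue MUL r1<-Mul2  regs: r0:1,r1:Mul2,r2:6,r3:6,r4:Add1,r5:5
  c11: CDB Add1=5; stall  regs: r0:1,r1:Mul2,r2:6,r3:6,r4:5,r5:5
  c12: CDB Mul1=36; issue MUL r2<-Mul1  regs: r0:1,r1:Mul2,r2:Mul1,r3:6,r4:5,r5:5
  c13: issue SUB r2<-Add1  regs: r0:1,r1:Mul2,r2:Add1,r3:6,r4:5,r5:5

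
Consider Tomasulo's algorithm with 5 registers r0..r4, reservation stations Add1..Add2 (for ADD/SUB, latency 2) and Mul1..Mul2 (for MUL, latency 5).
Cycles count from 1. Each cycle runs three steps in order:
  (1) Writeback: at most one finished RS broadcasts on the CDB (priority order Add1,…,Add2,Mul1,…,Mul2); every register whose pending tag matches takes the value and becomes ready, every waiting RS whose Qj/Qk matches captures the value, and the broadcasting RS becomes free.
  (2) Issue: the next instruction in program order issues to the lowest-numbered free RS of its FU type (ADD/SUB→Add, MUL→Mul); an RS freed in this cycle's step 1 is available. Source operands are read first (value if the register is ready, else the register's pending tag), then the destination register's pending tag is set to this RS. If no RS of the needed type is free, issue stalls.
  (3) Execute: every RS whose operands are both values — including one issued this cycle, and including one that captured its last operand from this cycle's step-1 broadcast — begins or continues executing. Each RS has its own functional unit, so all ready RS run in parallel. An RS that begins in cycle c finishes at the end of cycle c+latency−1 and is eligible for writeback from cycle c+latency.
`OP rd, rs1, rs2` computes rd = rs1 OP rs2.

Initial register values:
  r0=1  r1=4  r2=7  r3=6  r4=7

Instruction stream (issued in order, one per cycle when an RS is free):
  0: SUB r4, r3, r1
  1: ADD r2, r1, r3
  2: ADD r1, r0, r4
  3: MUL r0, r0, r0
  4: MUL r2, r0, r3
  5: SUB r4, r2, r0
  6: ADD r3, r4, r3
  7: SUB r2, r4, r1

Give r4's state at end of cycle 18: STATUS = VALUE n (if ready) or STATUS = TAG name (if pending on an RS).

c1: issue SUB r4<-Add1 | r0:1,r1:4,r2:7,r3:6,r4:Add1
c2: issue ADD r2<-Add2 | r0:1,r1:4,r2:Add2,r3:6,r4:Add1
c3: CDB Add1=2; issue ADD r1<-Add1 | r0:1,r1:Add1,r2:Add2,r3:6,r4:2
c4: CDB Add2=10; issue MUL r0<-Mul1 | r0:Mul1,r1:Add1,r2:10,r3:6,r4:2
c5: CDB Add1=3; issue MUL r2<-Mul2 | r0:Mul1,r1:3,r2:Mul2,r3:6,r4:2
c6: issue SUB r4<-Add1 | r0:Mul1,r1:3,r2:Mul2,r3:6,r4:Add1
c7: issue ADD r3<-Add2 | r0:Mul1,r1:3,r2:Mul2,r3:Add2,r4:Add1
c8: stall | r0:Mul1,r1:3,r2:Mul2,r3:Add2,r4:Add1
c9: CDB Mul1=1; stall | r0:1,r1:3,r2:Mul2,r3:Add2,r4:Add1
c10: stall | r0:1,r1:3,r2:Mul2,r3:Add2,r4:Add1
c11: stall | r0:1,r1:3,r2:Mul2,r3:Add2,r4:Add1
c12: stall | r0:1,r1:3,r2:Mul2,r3:Add2,r4:Add1
c13: stall | r0:1,r1:3,r2:Mul2,r3:Add2,r4:Add1
c14: CDB Mul2=6; stall | r0:1,r1:3,r2:6,r3:Add2,r4:Add1
c15: stall | r0:1,r1:3,r2:6,r3:Add2,r4:Add1
c16: CDB Add1=5; issue SUB r2<-Add1 | r0:1,r1:3,r2:Add1,r3:Add2,r4:5
c17: - | r0:1,r1:3,r2:Add1,r3:Add2,r4:5
c18: CDB Add1=2 | r0:1,r1:3,r2:2,r3:Add2,r4:5

STATUS = VALUE 5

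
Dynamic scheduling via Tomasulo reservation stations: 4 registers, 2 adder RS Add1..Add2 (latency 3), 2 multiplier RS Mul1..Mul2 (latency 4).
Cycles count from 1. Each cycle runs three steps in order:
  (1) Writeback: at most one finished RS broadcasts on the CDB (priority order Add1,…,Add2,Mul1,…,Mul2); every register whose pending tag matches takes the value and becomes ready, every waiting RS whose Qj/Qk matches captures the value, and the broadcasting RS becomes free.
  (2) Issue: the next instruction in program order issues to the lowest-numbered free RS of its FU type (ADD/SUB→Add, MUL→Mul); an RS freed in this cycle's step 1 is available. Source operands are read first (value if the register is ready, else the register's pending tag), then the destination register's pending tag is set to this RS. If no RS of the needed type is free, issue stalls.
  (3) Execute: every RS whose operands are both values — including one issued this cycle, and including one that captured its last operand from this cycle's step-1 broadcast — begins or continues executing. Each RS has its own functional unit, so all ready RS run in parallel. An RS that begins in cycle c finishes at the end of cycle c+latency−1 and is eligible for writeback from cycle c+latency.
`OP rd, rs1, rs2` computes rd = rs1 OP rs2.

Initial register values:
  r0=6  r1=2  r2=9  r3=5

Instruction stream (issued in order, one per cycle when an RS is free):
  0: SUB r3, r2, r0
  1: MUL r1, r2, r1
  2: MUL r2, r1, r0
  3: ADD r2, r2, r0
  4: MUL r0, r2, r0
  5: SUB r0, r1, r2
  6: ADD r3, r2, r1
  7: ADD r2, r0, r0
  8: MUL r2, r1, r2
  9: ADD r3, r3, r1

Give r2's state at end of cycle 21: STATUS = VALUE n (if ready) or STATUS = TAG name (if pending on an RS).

STATUS = TAG Mul2

  c1: issue SUB r3<-Add1  regs: r0:6,r1:2,r2:9,r3:Add1
  c2: issue MUL r1<-Mul1  regs: r0:6,r1:Mul1,r2:9,r3:Add1
  c3: issue MUL r2<-Mul2  regs: r0:6,r1:Mul1,r2:Mul2,r3:Add1
  c4: CDB Add1=3; issue ADD r2<-Add1  regs: r0:6,r1:Mul1,r2:Add1,r3:3
  c5: stall  regs: r0:6,r1:Mul1,r2:Add1,r3:3
  c6: CDB Mul1=18; issue MUL r0<-Mul1  regs: r0:Mul1,r1:18,r2:Add1,r3:3
  c7: issue SUB r0<-Add2  regs: r0:Add2,r1:18,r2:Add1,r3:3
  c8: stall  regs: r0:Add2,r1:18,r2:Add1,r3:3
  c9: stall  regs: r0:Add2,r1:18,r2:Add1,r3:3
  c10: CDB Mul2=108; stall  regs: r0:Add2,r1:18,r2:Add1,r3:3
  c11: stall  regs: r0:Add2,r1:18,r2:Add1,r3:3
  c12: stall  regs: r0:Add2,r1:18,r2:Add1,r3:3
  c13: CDB Add1=114; issue ADD r3<-Add1  regs: r0:Add2,r1:18,r2:114,r3:Add1
  c14: stall  regs: r0:Add2,r1:18,r2:114,r3:Add1
  c15: stall  regs: r0:Add2,r1:18,r2:114,r3:Add1
  c16: CDB Add1=132; issue ADD r2<-Add1  regs: r0:Add2,r1:18,r2:Add1,r3:132
  c17: CDB Add2=-96; issue MUL r2<-Mul2  regs: r0:-96,r1:18,r2:Mul2,r3:132
  c18: CDB Mul1=684; issue ADD r3<-Add2  regs: r0:-96,r1:18,r2:Mul2,r3:Add2
  c19: -  regs: r0:-96,r1:18,r2:Mul2,r3:Add2
  c20: CDB Add1=-192  regs: r0:-96,r1:18,r2:Mul2,r3:Add2
  c21: CDB Add2=150  regs: r0:-96,r1:18,r2:Mul2,r3:150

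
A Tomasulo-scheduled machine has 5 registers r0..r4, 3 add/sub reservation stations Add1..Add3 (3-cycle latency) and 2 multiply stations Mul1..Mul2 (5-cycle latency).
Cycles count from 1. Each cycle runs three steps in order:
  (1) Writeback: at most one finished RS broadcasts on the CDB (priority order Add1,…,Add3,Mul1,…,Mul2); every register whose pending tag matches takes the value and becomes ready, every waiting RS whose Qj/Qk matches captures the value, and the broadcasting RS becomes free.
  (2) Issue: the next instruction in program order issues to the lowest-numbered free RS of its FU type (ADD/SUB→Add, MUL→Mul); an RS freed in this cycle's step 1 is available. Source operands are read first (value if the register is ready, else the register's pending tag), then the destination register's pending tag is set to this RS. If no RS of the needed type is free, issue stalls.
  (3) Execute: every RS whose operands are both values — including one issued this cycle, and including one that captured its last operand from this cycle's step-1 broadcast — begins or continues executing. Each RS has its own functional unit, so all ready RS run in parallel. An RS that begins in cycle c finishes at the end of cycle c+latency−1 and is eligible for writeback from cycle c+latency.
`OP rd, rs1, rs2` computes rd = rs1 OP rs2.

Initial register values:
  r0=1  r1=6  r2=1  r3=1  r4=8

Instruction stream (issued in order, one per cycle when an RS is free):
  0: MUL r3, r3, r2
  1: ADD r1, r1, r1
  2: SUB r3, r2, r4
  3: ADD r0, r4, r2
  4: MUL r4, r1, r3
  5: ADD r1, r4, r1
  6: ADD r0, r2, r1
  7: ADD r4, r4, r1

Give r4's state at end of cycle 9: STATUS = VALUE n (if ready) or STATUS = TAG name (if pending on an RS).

STATUS = TAG Add3

cycle 1: issue MUL r3<-Mul1 // r0:1,r1:6,r2:1,r3:Mul1,r4:8
cycle 2: issue ADD r1<-Add1 // r0:1,r1:Add1,r2:1,r3:Mul1,r4:8
cycle 3: issue SUB r3<-Add2 // r0:1,r1:Add1,r2:1,r3:Add2,r4:8
cycle 4: issue ADD r0<-Add3 // r0:Add3,r1:Add1,r2:1,r3:Add2,r4:8
cycle 5: CDB Add1=12; issue MUL r4<-Mul2 // r0:Add3,r1:12,r2:1,r3:Add2,r4:Mul2
cycle 6: CDB Add2=-7; issue ADD r1<-Add1 // r0:Add3,r1:Add1,r2:1,r3:-7,r4:Mul2
cycle 7: CDB Add3=9; issue ADD r0<-Add2 // r0:Add2,r1:Add1,r2:1,r3:-7,r4:Mul2
cycle 8: CDB Mul1=1; issue ADD r4<-Add3 // r0:Add2,r1:Add1,r2:1,r3:-7,r4:Add3
cycle 9: - // r0:Add2,r1:Add1,r2:1,r3:-7,r4:Add3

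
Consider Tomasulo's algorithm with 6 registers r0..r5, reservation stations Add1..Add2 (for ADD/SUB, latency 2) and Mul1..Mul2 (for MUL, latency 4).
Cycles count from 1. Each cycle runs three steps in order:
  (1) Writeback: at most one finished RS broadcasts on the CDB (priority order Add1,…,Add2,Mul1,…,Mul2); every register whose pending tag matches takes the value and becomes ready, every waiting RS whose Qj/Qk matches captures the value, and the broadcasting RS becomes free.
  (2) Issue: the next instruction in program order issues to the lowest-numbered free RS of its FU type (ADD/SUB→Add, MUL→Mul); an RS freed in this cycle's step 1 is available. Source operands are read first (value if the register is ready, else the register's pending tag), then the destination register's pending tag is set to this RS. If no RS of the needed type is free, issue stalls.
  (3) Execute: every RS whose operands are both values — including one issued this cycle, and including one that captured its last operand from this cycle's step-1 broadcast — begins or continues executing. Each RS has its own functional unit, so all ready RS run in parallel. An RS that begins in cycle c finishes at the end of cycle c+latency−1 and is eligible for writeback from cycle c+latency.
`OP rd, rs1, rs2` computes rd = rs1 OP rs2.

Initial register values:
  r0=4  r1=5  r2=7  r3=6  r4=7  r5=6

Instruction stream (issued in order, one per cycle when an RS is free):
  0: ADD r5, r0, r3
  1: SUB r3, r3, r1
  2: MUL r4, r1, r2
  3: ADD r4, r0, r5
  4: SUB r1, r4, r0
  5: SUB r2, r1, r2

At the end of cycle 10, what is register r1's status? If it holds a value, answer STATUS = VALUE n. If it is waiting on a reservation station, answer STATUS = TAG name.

  c1: issue ADD r5<-Add1  regs: r0:4,r1:5,r2:7,r3:6,r4:7,r5:Add1
  c2: issue SUB r3<-Add2  regs: r0:4,r1:5,r2:7,r3:Add2,r4:7,r5:Add1
  c3: CDB Add1=10; issue MUL r4<-Mul1  regs: r0:4,r1:5,r2:7,r3:Add2,r4:Mul1,r5:10
  c4: CDB Add2=1; issue ADD r4<-Add1  regs: r0:4,r1:5,r2:7,r3:1,r4:Add1,r5:10
  c5: issue SUB r1<-Add2  regs: r0:4,r1:Add2,r2:7,r3:1,r4:Add1,r5:10
  c6: CDB Add1=14; issue SUB r2<-Add1  regs: r0:4,r1:Add2,r2:Add1,r3:1,r4:14,r5:10
  c7: CDB Mul1=35  regs: r0:4,r1:Add2,r2:Add1,r3:1,r4:14,r5:10
  c8: CDB Add2=10  regs: r0:4,r1:10,r2:Add1,r3:1,r4:14,r5:10
  c9: -  regs: r0:4,r1:10,r2:Add1,r3:1,r4:14,r5:10
  c10: CDB Add1=3  regs: r0:4,r1:10,r2:3,r3:1,r4:14,r5:10

STATUS = VALUE 10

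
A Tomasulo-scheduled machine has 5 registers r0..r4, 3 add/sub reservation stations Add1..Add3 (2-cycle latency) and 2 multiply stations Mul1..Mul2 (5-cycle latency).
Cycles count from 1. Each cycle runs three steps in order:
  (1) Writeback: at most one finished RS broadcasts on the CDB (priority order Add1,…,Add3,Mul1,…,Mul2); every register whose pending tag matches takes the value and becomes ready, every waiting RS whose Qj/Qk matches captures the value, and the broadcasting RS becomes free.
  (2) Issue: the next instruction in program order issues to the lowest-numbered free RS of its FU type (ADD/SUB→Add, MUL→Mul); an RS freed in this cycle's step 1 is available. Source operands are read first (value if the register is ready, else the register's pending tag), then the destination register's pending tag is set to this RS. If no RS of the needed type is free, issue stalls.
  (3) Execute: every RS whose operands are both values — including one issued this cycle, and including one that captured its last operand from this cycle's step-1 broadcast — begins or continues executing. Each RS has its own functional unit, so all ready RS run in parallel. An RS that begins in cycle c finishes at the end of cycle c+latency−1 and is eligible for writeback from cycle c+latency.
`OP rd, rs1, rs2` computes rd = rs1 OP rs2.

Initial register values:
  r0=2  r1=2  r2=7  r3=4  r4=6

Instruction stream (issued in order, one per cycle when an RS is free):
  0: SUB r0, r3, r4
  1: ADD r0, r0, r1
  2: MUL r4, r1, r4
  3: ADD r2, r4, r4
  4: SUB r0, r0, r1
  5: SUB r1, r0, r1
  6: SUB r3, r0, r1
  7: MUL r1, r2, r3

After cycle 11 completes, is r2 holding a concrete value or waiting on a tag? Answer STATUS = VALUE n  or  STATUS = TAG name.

STATUS = VALUE 24

c1: issue SUB r0<-Add1 | r0:Add1,r1:2,r2:7,r3:4,r4:6
c2: issue ADD r0<-Add2 | r0:Add2,r1:2,r2:7,r3:4,r4:6
c3: CDB Add1=-2; issue MUL r4<-Mul1 | r0:Add2,r1:2,r2:7,r3:4,r4:Mul1
c4: issue ADD r2<-Add1 | r0:Add2,r1:2,r2:Add1,r3:4,r4:Mul1
c5: CDB Add2=0; issue SUB r0<-Add2 | r0:Add2,r1:2,r2:Add1,r3:4,r4:Mul1
c6: issue SUB r1<-Add3 | r0:Add2,r1:Add3,r2:Add1,r3:4,r4:Mul1
c7: CDB Add2=-2; issue SUB r3<-Add2 | r0:-2,r1:Add3,r2:Add1,r3:Add2,r4:Mul1
c8: CDB Mul1=12; issue MUL r1<-Mul1 | r0:-2,r1:Mul1,r2:Add1,r3:Add2,r4:12
c9: CDB Add3=-4 | r0:-2,r1:Mul1,r2:Add1,r3:Add2,r4:12
c10: CDB Add1=24 | r0:-2,r1:Mul1,r2:24,r3:Add2,r4:12
c11: CDB Add2=2 | r0:-2,r1:Mul1,r2:24,r3:2,r4:12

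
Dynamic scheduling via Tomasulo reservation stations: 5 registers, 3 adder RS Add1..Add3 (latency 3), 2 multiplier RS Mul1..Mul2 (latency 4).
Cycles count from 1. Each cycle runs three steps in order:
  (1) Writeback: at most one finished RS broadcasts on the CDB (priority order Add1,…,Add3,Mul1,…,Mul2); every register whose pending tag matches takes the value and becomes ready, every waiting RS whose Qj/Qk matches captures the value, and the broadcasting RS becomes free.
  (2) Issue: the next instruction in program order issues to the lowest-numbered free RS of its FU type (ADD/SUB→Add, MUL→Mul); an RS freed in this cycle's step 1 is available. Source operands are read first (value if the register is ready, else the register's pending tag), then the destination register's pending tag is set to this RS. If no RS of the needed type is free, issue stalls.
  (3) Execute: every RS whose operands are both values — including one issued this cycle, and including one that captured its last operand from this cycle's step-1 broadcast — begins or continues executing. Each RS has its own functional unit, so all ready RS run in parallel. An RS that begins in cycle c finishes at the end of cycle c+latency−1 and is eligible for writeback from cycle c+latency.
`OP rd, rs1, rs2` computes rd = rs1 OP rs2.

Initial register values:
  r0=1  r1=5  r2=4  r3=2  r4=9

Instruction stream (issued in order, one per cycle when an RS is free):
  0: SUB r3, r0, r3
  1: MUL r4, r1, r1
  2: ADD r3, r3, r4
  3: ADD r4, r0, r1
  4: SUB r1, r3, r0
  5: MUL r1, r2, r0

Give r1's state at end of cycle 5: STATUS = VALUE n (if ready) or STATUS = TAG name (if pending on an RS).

STATUS = TAG Add3

c1: issue SUB r3<-Add1 | r0:1,r1:5,r2:4,r3:Add1,r4:9
c2: issue MUL r4<-Mul1 | r0:1,r1:5,r2:4,r3:Add1,r4:Mul1
c3: issue ADD r3<-Add2 | r0:1,r1:5,r2:4,r3:Add2,r4:Mul1
c4: CDB Add1=-1; issue ADD r4<-Add1 | r0:1,r1:5,r2:4,r3:Add2,r4:Add1
c5: issue SUB r1<-Add3 | r0:1,r1:Add3,r2:4,r3:Add2,r4:Add1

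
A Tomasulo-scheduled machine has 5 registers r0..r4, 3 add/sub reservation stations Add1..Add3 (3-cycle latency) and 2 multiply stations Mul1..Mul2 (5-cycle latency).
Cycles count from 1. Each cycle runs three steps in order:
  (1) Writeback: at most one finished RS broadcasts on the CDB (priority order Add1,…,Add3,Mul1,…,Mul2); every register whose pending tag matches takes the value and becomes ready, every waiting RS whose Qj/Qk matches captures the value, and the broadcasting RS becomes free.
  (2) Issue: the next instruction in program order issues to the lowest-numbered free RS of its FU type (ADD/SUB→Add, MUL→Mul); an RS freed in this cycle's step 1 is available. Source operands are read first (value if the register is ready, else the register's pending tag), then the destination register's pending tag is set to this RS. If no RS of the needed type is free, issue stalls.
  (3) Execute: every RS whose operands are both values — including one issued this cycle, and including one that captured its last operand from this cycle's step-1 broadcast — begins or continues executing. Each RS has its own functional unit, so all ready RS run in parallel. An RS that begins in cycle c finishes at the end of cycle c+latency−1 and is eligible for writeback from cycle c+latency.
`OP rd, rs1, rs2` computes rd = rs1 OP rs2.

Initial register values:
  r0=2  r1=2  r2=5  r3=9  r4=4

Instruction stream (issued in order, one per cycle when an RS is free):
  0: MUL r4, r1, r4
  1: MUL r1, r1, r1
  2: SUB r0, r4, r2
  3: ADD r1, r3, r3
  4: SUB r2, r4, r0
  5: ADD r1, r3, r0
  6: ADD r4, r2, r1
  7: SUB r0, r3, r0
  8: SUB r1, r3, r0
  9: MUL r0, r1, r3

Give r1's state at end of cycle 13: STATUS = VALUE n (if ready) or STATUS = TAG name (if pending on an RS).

STATUS = TAG Add3

  c1: issue MUL r4<-Mul1  regs: r0:2,r1:2,r2:5,r3:9,r4:Mul1
  c2: issue MUL r1<-Mul2  regs: r0:2,r1:Mul2,r2:5,r3:9,r4:Mul1
  c3: issue SUB r0<-Add1  regs: r0:Add1,r1:Mul2,r2:5,r3:9,r4:Mul1
  c4: issue ADD r1<-Add2  regs: r0:Add1,r1:Add2,r2:5,r3:9,r4:Mul1
  c5: issue SUB r2<-Add3  regs: r0:Add1,r1:Add2,r2:Add3,r3:9,r4:Mul1
  c6: CDB Mul1=8; stall  regs: r0:Add1,r1:Add2,r2:Add3,r3:9,r4:8
  c7: CDB Add2=18; issue ADD r1<-Add2  regs: r0:Add1,r1:Add2,r2:Add3,r3:9,r4:8
  c8: CDB Mul2=4; stall  regs: r0:Add1,r1:Add2,r2:Add3,r3:9,r4:8
  c9: CDB Add1=3; issue ADD r4<-Add1  regs: r0:3,r1:Add2,r2:Add3,r3:9,r4:Add1
  c10: stall  regs: r0:3,r1:Add2,r2:Add3,r3:9,r4:Add1
  c11: stall  regs: r0:3,r1:Add2,r2:Add3,r3:9,r4:Add1
  c12: CDB Add2=12; issue SUB r0<-Add2  regs: r0:Add2,r1:12,r2:Add3,r3:9,r4:Add1
  c13: CDB Add3=5; issue SUB r1<-Add3  regs: r0:Add2,r1:Add3,r2:5,r3:9,r4:Add1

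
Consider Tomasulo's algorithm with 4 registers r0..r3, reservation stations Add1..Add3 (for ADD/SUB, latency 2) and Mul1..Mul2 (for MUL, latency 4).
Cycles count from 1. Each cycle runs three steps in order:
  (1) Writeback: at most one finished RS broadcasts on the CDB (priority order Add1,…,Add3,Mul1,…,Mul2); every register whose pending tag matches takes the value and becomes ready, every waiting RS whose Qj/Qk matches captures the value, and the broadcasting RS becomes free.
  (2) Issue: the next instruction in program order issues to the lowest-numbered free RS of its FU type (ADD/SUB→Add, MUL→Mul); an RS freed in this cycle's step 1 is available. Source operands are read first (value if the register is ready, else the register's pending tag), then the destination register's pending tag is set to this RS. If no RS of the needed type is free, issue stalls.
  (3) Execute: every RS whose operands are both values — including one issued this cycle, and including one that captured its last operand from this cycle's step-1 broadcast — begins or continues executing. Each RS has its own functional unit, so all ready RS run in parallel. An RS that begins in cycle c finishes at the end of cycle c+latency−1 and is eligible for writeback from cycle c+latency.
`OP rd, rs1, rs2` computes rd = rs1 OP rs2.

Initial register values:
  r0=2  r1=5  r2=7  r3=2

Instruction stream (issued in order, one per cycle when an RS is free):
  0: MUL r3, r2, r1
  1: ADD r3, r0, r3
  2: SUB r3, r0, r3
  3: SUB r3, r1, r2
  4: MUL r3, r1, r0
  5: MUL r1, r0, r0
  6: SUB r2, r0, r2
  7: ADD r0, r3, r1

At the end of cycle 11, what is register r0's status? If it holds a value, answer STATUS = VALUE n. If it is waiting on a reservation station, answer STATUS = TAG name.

STATUS = TAG Add3

cycle 1: issue MUL r3<-Mul1 // r0:2,r1:5,r2:7,r3:Mul1
cycle 2: issue ADD r3<-Add1 // r0:2,r1:5,r2:7,r3:Add1
cycle 3: issue SUB r3<-Add2 // r0:2,r1:5,r2:7,r3:Add2
cycle 4: issue SUB r3<-Add3 // r0:2,r1:5,r2:7,r3:Add3
cycle 5: CDB Mul1=35; issue MUL r3<-Mul1 // r0:2,r1:5,r2:7,r3:Mul1
cycle 6: CDB Add3=-2; issue MUL r1<-Mul2 // r0:2,r1:Mul2,r2:7,r3:Mul1
cycle 7: CDB Add1=37; issue SUB r2<-Add1 // r0:2,r1:Mul2,r2:Add1,r3:Mul1
cycle 8: issue ADD r0<-Add3 // r0:Add3,r1:Mul2,r2:Add1,r3:Mul1
cycle 9: CDB Add1=-5 // r0:Add3,r1:Mul2,r2:-5,r3:Mul1
cycle 10: CDB Add2=-35 // r0:Add3,r1:Mul2,r2:-5,r3:Mul1
cycle 11: CDB Mul1=10 // r0:Add3,r1:Mul2,r2:-5,r3:10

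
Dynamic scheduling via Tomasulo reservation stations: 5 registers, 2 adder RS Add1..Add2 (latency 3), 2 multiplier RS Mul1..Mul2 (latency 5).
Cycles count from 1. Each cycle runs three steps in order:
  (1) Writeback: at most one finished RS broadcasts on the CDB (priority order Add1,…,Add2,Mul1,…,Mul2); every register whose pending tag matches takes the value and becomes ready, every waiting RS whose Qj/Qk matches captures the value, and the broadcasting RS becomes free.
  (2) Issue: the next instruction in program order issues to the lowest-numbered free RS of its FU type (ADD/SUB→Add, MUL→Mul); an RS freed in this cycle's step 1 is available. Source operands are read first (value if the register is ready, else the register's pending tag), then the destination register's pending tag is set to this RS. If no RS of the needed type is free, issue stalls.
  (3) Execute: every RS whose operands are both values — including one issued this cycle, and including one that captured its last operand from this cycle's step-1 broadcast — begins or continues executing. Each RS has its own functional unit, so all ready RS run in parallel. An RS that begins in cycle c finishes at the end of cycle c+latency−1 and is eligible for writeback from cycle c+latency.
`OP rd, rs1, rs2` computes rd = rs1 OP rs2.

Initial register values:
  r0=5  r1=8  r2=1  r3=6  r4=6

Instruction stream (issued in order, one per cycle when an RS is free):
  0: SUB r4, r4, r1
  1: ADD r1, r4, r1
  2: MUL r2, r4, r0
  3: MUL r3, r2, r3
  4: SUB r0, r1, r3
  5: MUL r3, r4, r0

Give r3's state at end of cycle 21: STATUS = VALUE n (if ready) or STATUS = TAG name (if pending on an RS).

c1: issue SUB r4<-Add1 | r0:5,r1:8,r2:1,r3:6,r4:Add1
c2: issue ADD r1<-Add2 | r0:5,r1:Add2,r2:1,r3:6,r4:Add1
c3: issue MUL r2<-Mul1 | r0:5,r1:Add2,r2:Mul1,r3:6,r4:Add1
c4: CDB Add1=-2; issue MUL r3<-Mul2 | r0:5,r1:Add2,r2:Mul1,r3:Mul2,r4:-2
c5: issue SUB r0<-Add1 | r0:Add1,r1:Add2,r2:Mul1,r3:Mul2,r4:-2
c6: stall | r0:Add1,r1:Add2,r2:Mul1,r3:Mul2,r4:-2
c7: CDB Add2=6; stall | r0:Add1,r1:6,r2:Mul1,r3:Mul2,r4:-2
c8: stall | r0:Add1,r1:6,r2:Mul1,r3:Mul2,r4:-2
c9: CDB Mul1=-10; issue MUL r3<-Mul1 | r0:Add1,r1:6,r2:-10,r3:Mul1,r4:-2
c10: - | r0:Add1,r1:6,r2:-10,r3:Mul1,r4:-2
c11: - | r0:Add1,r1:6,r2:-10,r3:Mul1,r4:-2
c12: - | r0:Add1,r1:6,r2:-10,r3:Mul1,r4:-2
c13: - | r0:Add1,r1:6,r2:-10,r3:Mul1,r4:-2
c14: CDB Mul2=-60 | r0:Add1,r1:6,r2:-10,r3:Mul1,r4:-2
c15: - | r0:Add1,r1:6,r2:-10,r3:Mul1,r4:-2
c16: - | r0:Add1,r1:6,r2:-10,r3:Mul1,r4:-2
c17: CDB Add1=66 | r0:66,r1:6,r2:-10,r3:Mul1,r4:-2
c18: - | r0:66,r1:6,r2:-10,r3:Mul1,r4:-2
c19: - | r0:66,r1:6,r2:-10,r3:Mul1,r4:-2
c20: - | r0:66,r1:6,r2:-10,r3:Mul1,r4:-2
c21: - | r0:66,r1:6,r2:-10,r3:Mul1,r4:-2

STATUS = TAG Mul1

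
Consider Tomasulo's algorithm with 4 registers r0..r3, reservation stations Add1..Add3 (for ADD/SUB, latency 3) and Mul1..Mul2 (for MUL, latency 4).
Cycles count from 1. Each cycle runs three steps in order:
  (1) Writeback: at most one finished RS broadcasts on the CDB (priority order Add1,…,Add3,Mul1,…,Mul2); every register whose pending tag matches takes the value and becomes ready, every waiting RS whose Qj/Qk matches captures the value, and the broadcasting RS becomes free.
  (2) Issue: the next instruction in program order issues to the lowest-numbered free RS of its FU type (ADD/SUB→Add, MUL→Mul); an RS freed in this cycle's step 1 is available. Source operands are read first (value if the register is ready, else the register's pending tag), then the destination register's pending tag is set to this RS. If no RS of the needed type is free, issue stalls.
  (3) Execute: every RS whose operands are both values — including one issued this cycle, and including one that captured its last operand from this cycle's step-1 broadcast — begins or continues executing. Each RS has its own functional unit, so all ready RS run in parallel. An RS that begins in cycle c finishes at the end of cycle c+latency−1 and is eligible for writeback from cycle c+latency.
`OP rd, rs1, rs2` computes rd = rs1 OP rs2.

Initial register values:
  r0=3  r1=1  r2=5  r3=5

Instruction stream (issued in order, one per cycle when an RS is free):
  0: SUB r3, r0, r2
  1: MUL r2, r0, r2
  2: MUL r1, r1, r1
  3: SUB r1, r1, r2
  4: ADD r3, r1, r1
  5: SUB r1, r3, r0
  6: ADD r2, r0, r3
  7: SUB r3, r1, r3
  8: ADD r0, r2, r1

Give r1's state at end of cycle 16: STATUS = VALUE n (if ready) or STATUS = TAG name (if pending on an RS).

  c1: issue SUB r3<-Add1  regs: r0:3,r1:1,r2:5,r3:Add1
  c2: issue MUL r2<-Mul1  regs: r0:3,r1:1,r2:Mul1,r3:Add1
  c3: issue MUL r1<-Mul2  regs: r0:3,r1:Mul2,r2:Mul1,r3:Add1
  c4: CDB Add1=-2; issue SUB r1<-Add1  regs: r0:3,r1:Add1,r2:Mul1,r3:-2
  c5: issue ADD r3<-Add2  regs: r0:3,r1:Add1,r2:Mul1,r3:Add2
  c6: CDB Mul1=15; issue SUB r1<-Add3  regs: r0:3,r1:Add3,r2:15,r3:Add2
  c7: CDB Mul2=1; stall  regs: r0:3,r1:Add3,r2:15,r3:Add2
  c8: stall  regs: r0:3,r1:Add3,r2:15,r3:Add2
  c9: stall  regs: r0:3,r1:Add3,r2:15,r3:Add2
  c10: CDB Add1=-14; issue ADD r2<-Add1  regs: r0:3,r1:Add3,r2:Add1,r3:Add2
  c11: stall  regs: r0:3,r1:Add3,r2:Add1,r3:Add2
  c12: stall  regs: r0:3,r1:Add3,r2:Add1,r3:Add2
  c13: CDB Add2=-28; issue SUB r3<-Add2  regs: r0:3,r1:Add3,r2:Add1,r3:Add2
  c14: stall  regs: r0:3,r1:Add3,r2:Add1,r3:Add2
  c15: stall  regs: r0:3,r1:Add3,r2:Add1,r3:Add2
  c16: CDB Add1=-25; issue ADD r0<-Add1  regs: r0:Add1,r1:Add3,r2:-25,r3:Add2

STATUS = TAG Add3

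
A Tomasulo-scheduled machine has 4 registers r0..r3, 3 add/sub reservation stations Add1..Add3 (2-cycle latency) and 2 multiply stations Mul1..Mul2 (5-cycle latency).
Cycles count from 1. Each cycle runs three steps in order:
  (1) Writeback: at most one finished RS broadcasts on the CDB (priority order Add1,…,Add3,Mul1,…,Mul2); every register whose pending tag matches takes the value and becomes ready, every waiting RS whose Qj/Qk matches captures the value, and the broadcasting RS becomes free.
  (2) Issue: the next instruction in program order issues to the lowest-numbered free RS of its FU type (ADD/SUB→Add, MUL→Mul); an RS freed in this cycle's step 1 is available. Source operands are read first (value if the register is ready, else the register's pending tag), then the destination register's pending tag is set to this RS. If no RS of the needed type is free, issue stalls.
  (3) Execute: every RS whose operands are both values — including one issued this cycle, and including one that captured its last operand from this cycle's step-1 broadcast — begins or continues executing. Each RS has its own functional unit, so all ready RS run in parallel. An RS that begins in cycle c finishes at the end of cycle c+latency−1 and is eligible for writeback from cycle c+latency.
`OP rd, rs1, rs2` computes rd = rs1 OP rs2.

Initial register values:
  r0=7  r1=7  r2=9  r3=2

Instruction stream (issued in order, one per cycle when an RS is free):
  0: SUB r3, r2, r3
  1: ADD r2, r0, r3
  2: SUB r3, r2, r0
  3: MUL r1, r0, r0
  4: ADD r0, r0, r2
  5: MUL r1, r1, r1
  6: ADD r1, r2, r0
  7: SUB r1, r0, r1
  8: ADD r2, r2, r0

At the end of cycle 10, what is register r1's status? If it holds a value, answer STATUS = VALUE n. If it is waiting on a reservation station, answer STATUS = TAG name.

c1: issue SUB r3<-Add1 | r0:7,r1:7,r2:9,r3:Add1
c2: issue ADD r2<-Add2 | r0:7,r1:7,r2:Add2,r3:Add1
c3: CDB Add1=7; issue SUB r3<-Add1 | r0:7,r1:7,r2:Add2,r3:Add1
c4: issue MUL r1<-Mul1 | r0:7,r1:Mul1,r2:Add2,r3:Add1
c5: CDB Add2=14; issue ADD r0<-Add2 | r0:Add2,r1:Mul1,r2:14,r3:Add1
c6: issue MUL r1<-Mul2 | r0:Add2,r1:Mul2,r2:14,r3:Add1
c7: CDB Add1=7; issue ADD r1<-Add1 | r0:Add2,r1:Add1,r2:14,r3:7
c8: CDB Add2=21; issue SUB r1<-Add2 | r0:21,r1:Add2,r2:14,r3:7
c9: CDB Mul1=49; issue ADD r2<-Add3 | r0:21,r1:Add2,r2:Add3,r3:7
c10: CDB Add1=35 | r0:21,r1:Add2,r2:Add3,r3:7

STATUS = TAG Add2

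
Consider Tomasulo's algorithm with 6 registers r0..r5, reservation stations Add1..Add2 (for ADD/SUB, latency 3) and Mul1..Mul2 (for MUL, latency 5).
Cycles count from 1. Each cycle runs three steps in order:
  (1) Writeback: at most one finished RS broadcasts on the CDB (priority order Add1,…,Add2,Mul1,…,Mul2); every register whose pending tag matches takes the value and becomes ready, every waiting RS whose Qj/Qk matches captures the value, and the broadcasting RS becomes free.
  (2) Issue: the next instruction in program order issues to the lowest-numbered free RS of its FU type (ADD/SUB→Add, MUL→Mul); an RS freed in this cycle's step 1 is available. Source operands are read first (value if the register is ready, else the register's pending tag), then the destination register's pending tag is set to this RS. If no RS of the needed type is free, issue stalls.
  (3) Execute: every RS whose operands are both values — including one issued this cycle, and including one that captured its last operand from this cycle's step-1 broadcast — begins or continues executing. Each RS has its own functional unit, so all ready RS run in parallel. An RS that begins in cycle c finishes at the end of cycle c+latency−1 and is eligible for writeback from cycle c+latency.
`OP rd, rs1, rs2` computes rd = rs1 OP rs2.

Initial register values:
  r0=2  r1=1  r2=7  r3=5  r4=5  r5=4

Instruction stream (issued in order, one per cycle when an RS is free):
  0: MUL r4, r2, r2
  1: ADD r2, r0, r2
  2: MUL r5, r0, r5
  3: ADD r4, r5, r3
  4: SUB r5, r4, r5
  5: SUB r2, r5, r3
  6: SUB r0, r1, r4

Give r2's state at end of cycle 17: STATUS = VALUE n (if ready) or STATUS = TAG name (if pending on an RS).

STATUS = TAG Add2

cycle 1: issue MUL r4<-Mul1 // r0:2,r1:1,r2:7,r3:5,r4:Mul1,r5:4
cycle 2: issue ADD r2<-Add1 // r0:2,r1:1,r2:Add1,r3:5,r4:Mul1,r5:4
cycle 3: issue MUL r5<-Mul2 // r0:2,r1:1,r2:Add1,r3:5,r4:Mul1,r5:Mul2
cycle 4: issue ADD r4<-Add2 // r0:2,r1:1,r2:Add1,r3:5,r4:Add2,r5:Mul2
cycle 5: CDB Add1=9; issue SUB r5<-Add1 // r0:2,r1:1,r2:9,r3:5,r4:Add2,r5:Add1
cycle 6: CDB Mul1=49; stall // r0:2,r1:1,r2:9,r3:5,r4:Add2,r5:Add1
cycle 7: stall // r0:2,r1:1,r2:9,r3:5,r4:Add2,r5:Add1
cycle 8: CDB Mul2=8; stall // r0:2,r1:1,r2:9,r3:5,r4:Add2,r5:Add1
cycle 9: stall // r0:2,r1:1,r2:9,r3:5,r4:Add2,r5:Add1
cycle 10: stall // r0:2,r1:1,r2:9,r3:5,r4:Add2,r5:Add1
cycle 11: CDB Add2=13; issue SUB r2<-Add2 // r0:2,r1:1,r2:Add2,r3:5,r4:13,r5:Add1
cycle 12: stall // r0:2,r1:1,r2:Add2,r3:5,r4:13,r5:Add1
cycle 13: stall // r0:2,r1:1,r2:Add2,r3:5,r4:13,r5:Add1
cycle 14: CDB Add1=5; issue SUB r0<-Add1 // r0:Add1,r1:1,r2:Add2,r3:5,r4:13,r5:5
cycle 15: - // r0:Add1,r1:1,r2:Add2,r3:5,r4:13,r5:5
cycle 16: - // r0:Add1,r1:1,r2:Add2,r3:5,r4:13,r5:5
cycle 17: CDB Add1=-12 // r0:-12,r1:1,r2:Add2,r3:5,r4:13,r5:5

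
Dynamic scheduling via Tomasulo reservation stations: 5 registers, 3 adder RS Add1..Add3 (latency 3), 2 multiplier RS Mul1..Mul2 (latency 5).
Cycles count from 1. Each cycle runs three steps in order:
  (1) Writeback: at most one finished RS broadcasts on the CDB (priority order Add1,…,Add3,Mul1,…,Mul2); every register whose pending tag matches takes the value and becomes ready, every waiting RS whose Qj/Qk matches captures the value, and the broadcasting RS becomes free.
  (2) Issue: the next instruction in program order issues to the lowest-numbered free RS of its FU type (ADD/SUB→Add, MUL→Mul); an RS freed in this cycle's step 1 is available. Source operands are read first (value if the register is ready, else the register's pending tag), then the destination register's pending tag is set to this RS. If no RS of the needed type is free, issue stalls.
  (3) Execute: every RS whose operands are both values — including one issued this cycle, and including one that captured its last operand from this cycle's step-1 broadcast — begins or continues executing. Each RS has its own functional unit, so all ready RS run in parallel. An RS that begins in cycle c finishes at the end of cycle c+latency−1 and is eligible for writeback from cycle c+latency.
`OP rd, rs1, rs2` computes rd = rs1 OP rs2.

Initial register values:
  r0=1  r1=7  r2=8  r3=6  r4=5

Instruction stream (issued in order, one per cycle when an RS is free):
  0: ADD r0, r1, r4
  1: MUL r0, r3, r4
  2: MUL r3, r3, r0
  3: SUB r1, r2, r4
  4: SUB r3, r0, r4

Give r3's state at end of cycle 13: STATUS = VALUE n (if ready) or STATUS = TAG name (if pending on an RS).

cycle 1: issue ADD r0<-Add1 // r0:Add1,r1:7,r2:8,r3:6,r4:5
cycle 2: issue MUL r0<-Mul1 // r0:Mul1,r1:7,r2:8,r3:6,r4:5
cycle 3: issue MUL r3<-Mul2 // r0:Mul1,r1:7,r2:8,r3:Mul2,r4:5
cycle 4: CDB Add1=12; issue SUB r1<-Add1 // r0:Mul1,r1:Add1,r2:8,r3:Mul2,r4:5
cycle 5: issue SUB r3<-Add2 // r0:Mul1,r1:Add1,r2:8,r3:Add2,r4:5
cycle 6: - // r0:Mul1,r1:Add1,r2:8,r3:Add2,r4:5
cycle 7: CDB Add1=3 // r0:Mul1,r1:3,r2:8,r3:Add2,r4:5
cycle 8: CDB Mul1=30 // r0:30,r1:3,r2:8,r3:Add2,r4:5
cycle 9: - // r0:30,r1:3,r2:8,r3:Add2,r4:5
cycle 10: - // r0:30,r1:3,r2:8,r3:Add2,r4:5
cycle 11: CDB Add2=25 // r0:30,r1:3,r2:8,r3:25,r4:5
cycle 12: - // r0:30,r1:3,r2:8,r3:25,r4:5
cycle 13: CDB Mul2=180 // r0:30,r1:3,r2:8,r3:25,r4:5

STATUS = VALUE 25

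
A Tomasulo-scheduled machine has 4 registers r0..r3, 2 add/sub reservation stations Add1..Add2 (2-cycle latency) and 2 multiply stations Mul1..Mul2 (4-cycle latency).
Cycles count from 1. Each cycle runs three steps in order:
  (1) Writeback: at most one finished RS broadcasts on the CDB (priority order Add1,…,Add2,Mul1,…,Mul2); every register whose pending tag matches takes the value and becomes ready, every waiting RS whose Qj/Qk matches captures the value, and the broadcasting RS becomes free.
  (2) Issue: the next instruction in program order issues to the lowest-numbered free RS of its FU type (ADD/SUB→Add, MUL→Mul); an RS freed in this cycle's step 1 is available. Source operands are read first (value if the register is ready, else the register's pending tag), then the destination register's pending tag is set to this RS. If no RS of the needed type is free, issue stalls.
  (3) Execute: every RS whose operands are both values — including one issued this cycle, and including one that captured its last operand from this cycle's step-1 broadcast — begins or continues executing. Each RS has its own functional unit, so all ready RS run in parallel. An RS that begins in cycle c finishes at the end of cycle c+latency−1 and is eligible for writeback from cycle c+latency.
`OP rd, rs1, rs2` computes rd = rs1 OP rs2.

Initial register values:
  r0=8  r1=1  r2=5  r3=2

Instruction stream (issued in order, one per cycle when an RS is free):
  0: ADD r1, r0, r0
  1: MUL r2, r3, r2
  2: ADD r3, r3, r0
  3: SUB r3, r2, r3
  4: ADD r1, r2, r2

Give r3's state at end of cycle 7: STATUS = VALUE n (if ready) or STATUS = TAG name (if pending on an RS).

STATUS = TAG Add2

cycle 1: issue ADD r1<-Add1 // r0:8,r1:Add1,r2:5,r3:2
cycle 2: issue MUL r2<-Mul1 // r0:8,r1:Add1,r2:Mul1,r3:2
cycle 3: CDB Add1=16; issue ADD r3<-Add1 // r0:8,r1:16,r2:Mul1,r3:Add1
cycle 4: issue SUB r3<-Add2 // r0:8,r1:16,r2:Mul1,r3:Add2
cycle 5: CDB Add1=10; issue ADD r1<-Add1 // r0:8,r1:Add1,r2:Mul1,r3:Add2
cycle 6: CDB Mul1=10 // r0:8,r1:Add1,r2:10,r3:Add2
cycle 7: - // r0:8,r1:Add1,r2:10,r3:Add2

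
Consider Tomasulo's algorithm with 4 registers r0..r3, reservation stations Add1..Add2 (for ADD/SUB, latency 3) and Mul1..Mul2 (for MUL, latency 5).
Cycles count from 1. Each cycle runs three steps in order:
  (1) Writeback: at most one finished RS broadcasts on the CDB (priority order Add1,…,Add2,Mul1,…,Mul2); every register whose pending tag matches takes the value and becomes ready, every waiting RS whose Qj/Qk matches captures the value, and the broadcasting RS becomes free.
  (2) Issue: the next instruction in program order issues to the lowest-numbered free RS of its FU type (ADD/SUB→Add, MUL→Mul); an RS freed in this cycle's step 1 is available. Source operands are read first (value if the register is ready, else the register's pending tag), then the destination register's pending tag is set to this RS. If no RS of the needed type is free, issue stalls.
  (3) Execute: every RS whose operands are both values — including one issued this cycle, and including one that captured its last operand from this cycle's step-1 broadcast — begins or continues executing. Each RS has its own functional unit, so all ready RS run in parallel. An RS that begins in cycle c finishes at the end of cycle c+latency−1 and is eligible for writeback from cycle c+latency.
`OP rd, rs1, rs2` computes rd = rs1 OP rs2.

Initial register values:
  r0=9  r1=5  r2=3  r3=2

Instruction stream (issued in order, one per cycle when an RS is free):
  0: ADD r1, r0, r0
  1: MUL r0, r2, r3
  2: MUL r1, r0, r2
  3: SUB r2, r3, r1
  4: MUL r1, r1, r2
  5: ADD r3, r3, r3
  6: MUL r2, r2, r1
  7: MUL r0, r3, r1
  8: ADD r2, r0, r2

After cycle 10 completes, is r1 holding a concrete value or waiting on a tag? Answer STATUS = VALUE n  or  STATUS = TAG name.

c1: issue ADD r1<-Add1 | r0:9,r1:Add1,r2:3,r3:2
c2: issue MUL r0<-Mul1 | r0:Mul1,r1:Add1,r2:3,r3:2
c3: issue MUL r1<-Mul2 | r0:Mul1,r1:Mul2,r2:3,r3:2
c4: CDB Add1=18; issue SUB r2<-Add1 | r0:Mul1,r1:Mul2,r2:Add1,r3:2
c5: stall | r0:Mul1,r1:Mul2,r2:Add1,r3:2
c6: stall | r0:Mul1,r1:Mul2,r2:Add1,r3:2
c7: CDB Mul1=6; issue MUL r1<-Mul1 | r0:6,r1:Mul1,r2:Add1,r3:2
c8: issue ADD r3<-Add2 | r0:6,r1:Mul1,r2:Add1,r3:Add2
c9: stall | r0:6,r1:Mul1,r2:Add1,r3:Add2
c10: stall | r0:6,r1:Mul1,r2:Add1,r3:Add2

STATUS = TAG Mul1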